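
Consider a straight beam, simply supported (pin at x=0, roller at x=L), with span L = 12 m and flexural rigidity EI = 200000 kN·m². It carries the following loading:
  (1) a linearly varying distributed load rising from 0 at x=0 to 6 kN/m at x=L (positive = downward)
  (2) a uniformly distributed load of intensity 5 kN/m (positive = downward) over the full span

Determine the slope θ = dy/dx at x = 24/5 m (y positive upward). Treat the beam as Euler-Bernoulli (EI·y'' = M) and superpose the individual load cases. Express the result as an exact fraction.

Load 1 — triangular load w₀=6 kN/m (0→w₀ over full span):
  θ_1 = -w₀(7L⁴-30L²x²+15x⁴)/(360LEI) = -6·(7·12⁴-30·12²·(24/5)²+15·(24/5)⁴)/(360·12·200000) = -2907/7812500 rad
Load 2 — uniform load w=5 kN/m over full span:
  θ_2 = -w(L³-6Lx²+4x³)/(24EI) = -5·(12³-6·12·(24/5)²+4·(24/5)³)/(24·200000) = -333/625000 rad
Superposition: θ = Σ θ_i = -14139/15625000 rad ≈ -0.000905 rad

θ(24/5) = -14139/15625000 rad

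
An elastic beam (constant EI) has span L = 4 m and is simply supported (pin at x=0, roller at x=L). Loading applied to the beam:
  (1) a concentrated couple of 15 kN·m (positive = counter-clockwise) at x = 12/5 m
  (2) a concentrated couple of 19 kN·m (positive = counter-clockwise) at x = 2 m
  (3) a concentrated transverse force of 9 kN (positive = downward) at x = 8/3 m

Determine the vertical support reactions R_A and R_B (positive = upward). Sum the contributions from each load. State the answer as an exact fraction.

R_A = 23/2 kN, R_B = -5/2 kN

Load 1 — applied couple M₀=15 kN·m at a=12/5 m (b=L-a=8/5):
  R_A = M₀/L = 15/4 kN
  R_B = -M₀/L = -15/4 kN
Load 2 — applied couple M₀=19 kN·m at a=2 m (b=L-a=2):
  R_A = M₀/L = 19/4 kN
  R_B = -M₀/L = -19/4 kN
Load 3 — point force P=9 kN at a=8/3 m (b=L-a=4/3):
  R_A = Pb/L = 9·(4/3)/4 = 3 kN
  R_B = Pa/L = 9·(8/3)/4 = 6 kN
Superposition: R_A = 23/2 kN, R_B = -5/2 kN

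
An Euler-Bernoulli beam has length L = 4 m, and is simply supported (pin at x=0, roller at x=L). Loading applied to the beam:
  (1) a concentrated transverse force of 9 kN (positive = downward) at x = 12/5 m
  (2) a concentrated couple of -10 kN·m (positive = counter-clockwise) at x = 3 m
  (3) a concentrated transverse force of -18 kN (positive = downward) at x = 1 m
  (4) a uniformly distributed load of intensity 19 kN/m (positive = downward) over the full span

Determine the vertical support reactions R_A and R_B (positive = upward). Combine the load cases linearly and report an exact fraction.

Load 1 — point force P=9 kN at a=12/5 m (b=L-a=8/5):
  R_A = Pb/L = 9·(8/5)/4 = 18/5 kN
  R_B = Pa/L = 9·(12/5)/4 = 27/5 kN
Load 2 — applied couple M₀=-10 kN·m at a=3 m (b=L-a=1):
  R_A = M₀/L = (-10)/4 = -5/2 kN
  R_B = -M₀/L = -(-10)/4 = 5/2 kN
Load 3 — point force P=-18 kN at a=1 m (b=L-a=3):
  R_A = Pb/L = (-18)·3/4 = -27/2 kN
  R_B = Pa/L = (-18)·1/4 = -9/2 kN
Load 4 — uniform load w=19 kN/m over full span:
  R_A = wL/2 = 19·4/2 = 38 kN
  R_B = wL/2 = 19·4/2 = 38 kN
Superposition: R_A = 128/5 kN, R_B = 207/5 kN

R_A = 128/5 kN, R_B = 207/5 kN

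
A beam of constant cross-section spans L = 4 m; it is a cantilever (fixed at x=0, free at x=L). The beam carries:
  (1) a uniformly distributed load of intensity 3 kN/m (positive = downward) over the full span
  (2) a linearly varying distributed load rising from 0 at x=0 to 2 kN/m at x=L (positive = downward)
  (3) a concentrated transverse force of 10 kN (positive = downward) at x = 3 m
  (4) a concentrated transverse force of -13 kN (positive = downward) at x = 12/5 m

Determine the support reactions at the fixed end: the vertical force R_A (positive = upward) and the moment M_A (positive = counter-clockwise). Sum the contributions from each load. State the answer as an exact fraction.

Load 1 — uniform load w=3 kN/m over full span:
  R_A = wL = 3·4 = 12 kN
  M_A = wL²/2 = 3·4²/2 = 24 kN·m
Load 2 — triangular load w₀=2 kN/m (0→w₀ over full span):
  R_A = w₀L/2 = 2·4/2 = 4 kN
  M_A = w₀L²/3 = 2·4²/3 = 32/3 kN·m
Load 3 — point force P=10 kN at a=3 m (b=L-a=1):
  R_A = P = 10 kN
  M_A = Pa = 10·3 = 30 kN·m
Load 4 — point force P=-13 kN at a=12/5 m (b=L-a=8/5):
  R_A = P = (-13) = -13 kN
  M_A = Pa = (-13)·(12/5) = -156/5 kN·m
Superposition: R_A = 13 kN, M_A = 502/15 kN·m

R_A = 13 kN, M_A = 502/15 kN·m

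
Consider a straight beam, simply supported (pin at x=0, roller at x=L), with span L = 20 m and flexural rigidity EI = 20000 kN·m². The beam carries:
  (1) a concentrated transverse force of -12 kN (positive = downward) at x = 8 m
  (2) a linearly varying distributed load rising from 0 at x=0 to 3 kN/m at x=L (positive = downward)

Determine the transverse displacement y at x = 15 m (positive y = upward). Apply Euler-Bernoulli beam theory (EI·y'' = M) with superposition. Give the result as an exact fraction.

y(15) = -34567/640000 m

Load 1 — point force P=-12 kN at a=8 m (b=L-a=12):
  y_1 = -Pa(L-x)(2Lx-a²-x²)/(6LEI)  [x>a] = -(-12)·8·(20-15)·(2·20·15-8²-15²)/(6·20·20000) = 311/5000 m
Load 2 — triangular load w₀=3 kN/m (0→w₀ over full span):
  y_2 = -w₀x(7L⁴-10L²x²+3x⁴)/(360LEI) = -3·15·(7·20⁴-10·20²·15²+3·15⁴)/(360·20·20000) = -119/1024 m
Superposition: y = Σ y_i = -34567/640000 m ≈ -0.054011 m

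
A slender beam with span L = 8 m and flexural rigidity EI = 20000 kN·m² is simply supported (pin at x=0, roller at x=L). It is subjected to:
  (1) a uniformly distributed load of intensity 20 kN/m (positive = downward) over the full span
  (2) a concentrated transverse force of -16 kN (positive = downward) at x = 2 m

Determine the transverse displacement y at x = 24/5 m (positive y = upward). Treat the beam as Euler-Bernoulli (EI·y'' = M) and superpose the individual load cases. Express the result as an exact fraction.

Load 1 — uniform load w=20 kN/m over full span:
  y_1 = -wx(L³-2Lx²+x³)/(24EI) = -20·(24/5)·(8³-2·8·(24/5)²+(24/5)³)/(24·20000) = -3968/78125 m
Load 2 — point force P=-16 kN at a=2 m (b=L-a=6):
  y_2 = -Pa(L-x)(2Lx-a²-x²)/(6LEI)  [x>a] = -(-16)·2·(8-(24/5))·(2·8·(24/5)-2²-(24/5)²)/(6·8·20000) = 1244/234375 m
Superposition: y = Σ y_i = -2132/46875 m ≈ -0.045483 m

y(24/5) = -2132/46875 m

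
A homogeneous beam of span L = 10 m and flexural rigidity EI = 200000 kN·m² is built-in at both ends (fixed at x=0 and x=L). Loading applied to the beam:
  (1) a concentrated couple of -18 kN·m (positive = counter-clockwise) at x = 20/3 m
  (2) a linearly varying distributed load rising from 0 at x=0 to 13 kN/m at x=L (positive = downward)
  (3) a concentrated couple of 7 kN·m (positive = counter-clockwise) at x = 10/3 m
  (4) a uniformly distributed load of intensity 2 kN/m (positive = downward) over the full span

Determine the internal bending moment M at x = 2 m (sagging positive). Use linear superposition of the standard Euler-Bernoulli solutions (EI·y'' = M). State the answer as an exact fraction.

Load 1 — applied couple M₀=-18 kN·m at a=20/3 m (b=L-a=10/3):
  M_1 = R_Ax - M_A  [x≤a] with R_A=-12/5, M_A=-6 = (-12/5)·2 - (-6) = 6/5 kN·m
Load 2 — triangular load w₀=13 kN/m (0→w₀ over full span):
  M_2 = 3w₀Lx/20 - w₀L²/30 - w₀x³/(6L) = 3·13·10·2/20 - 13·10²/30 - 13·2³/(6·10) = -91/15 kN·m
Load 3 — applied couple M₀=7 kN·m at a=10/3 m (b=L-a=20/3):
  M_3 = R_Ax - M_A  [x≤a] with R_A=14/15, M_A=0 = (14/15)·2 - 0 = 28/15 kN·m
Load 4 — uniform load w=2 kN/m over full span:
  M_4 = wLx/2 - wL²/12 - wx²/2 = 2·10·2/2 - 2·10²/12 - 2·2²/2 = -2/3 kN·m
Superposition: M = Σ M_i = -11/3 kN·m ≈ -3.666667 kN·m

M(2) = -11/3 kN·m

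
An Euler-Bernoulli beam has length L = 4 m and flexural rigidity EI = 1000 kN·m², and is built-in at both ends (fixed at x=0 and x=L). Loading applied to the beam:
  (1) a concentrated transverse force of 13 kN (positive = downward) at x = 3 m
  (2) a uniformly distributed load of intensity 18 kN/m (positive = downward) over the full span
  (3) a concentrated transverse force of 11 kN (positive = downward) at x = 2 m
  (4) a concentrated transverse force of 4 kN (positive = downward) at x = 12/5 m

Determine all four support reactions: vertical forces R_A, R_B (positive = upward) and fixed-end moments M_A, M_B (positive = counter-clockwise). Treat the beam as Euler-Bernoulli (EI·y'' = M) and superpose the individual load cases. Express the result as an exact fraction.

Load 1 — point force P=13 kN at a=3 m (b=L-a=1):
  R_A = Pb²(3a+b)/L³ = 13·1²·(3·3+1)/4³ = 65/32 kN
  M_A = Pab²/L² = 13·3·1²/4² = 39/16 kN·m
  R_B = Pa²(a+3b)/L³ = 13·3²·(3+3·1)/4³ = 351/32 kN
  M_B = -Pa²b/L² = -13·3²·1/4² = -117/16 kN·m
Load 2 — uniform load w=18 kN/m over full span:
  R_A = wL/2 = 18·4/2 = 36 kN
  M_A = wL²/12 = 18·4²/12 = 24 kN·m
  R_B = wL/2 = 18·4/2 = 36 kN
  M_B = -wL²/12 = -18·4²/12 = -24 kN·m
Load 3 — point force P=11 kN at a=2 m (b=L-a=2):
  R_A = Pb²(3a+b)/L³ = 11·2²·(3·2+2)/4³ = 11/2 kN
  M_A = Pab²/L² = 11·2·2²/4² = 11/2 kN·m
  R_B = Pa²(a+3b)/L³ = 11·2²·(2+3·2)/4³ = 11/2 kN
  M_B = -Pa²b/L² = -11·2²·2/4² = -11/2 kN·m
Load 4 — point force P=4 kN at a=12/5 m (b=L-a=8/5):
  R_A = Pb²(3a+b)/L³ = 4·(8/5)²·(3·(12/5)+(8/5))/4³ = 176/125 kN
  M_A = Pab²/L² = 4·(12/5)·(8/5)²/4² = 192/125 kN·m
  R_B = Pa²(a+3b)/L³ = 4·(12/5)²·((12/5)+3·(8/5))/4³ = 324/125 kN
  M_B = -Pa²b/L² = -4·(12/5)²·(8/5)/4² = -288/125 kN·m
Superposition: R_A = 179757/4000 kN, M_A = 66947/2000 kN·m, R_B = 220243/4000 kN, M_B = -78233/2000 kN·m

R_A = 179757/4000 kN, M_A = 66947/2000 kN·m, R_B = 220243/4000 kN, M_B = -78233/2000 kN·m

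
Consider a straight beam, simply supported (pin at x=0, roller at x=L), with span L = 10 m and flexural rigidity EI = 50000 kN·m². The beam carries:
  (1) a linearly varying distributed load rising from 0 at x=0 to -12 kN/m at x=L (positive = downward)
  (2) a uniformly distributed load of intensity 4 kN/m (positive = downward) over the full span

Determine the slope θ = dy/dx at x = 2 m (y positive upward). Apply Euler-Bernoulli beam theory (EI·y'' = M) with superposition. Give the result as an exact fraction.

θ(2) = 233/187500 rad

Load 1 — triangular load w₀=-12 kN/m (0→w₀ over full span):
  θ_1 = -w₀(7L⁴-30L²x²+15x⁴)/(360LEI) = -(-12)·(7·10⁴-30·10²·2²+15·2⁴)/(360·10·50000) = 182/46875 rad
Load 2 — uniform load w=4 kN/m over full span:
  θ_2 = -w(L³-6Lx²+4x³)/(24EI) = -4·(10³-6·10·2²+4·2³)/(24·50000) = -33/12500 rad
Superposition: θ = Σ θ_i = 233/187500 rad ≈ 0.001243 rad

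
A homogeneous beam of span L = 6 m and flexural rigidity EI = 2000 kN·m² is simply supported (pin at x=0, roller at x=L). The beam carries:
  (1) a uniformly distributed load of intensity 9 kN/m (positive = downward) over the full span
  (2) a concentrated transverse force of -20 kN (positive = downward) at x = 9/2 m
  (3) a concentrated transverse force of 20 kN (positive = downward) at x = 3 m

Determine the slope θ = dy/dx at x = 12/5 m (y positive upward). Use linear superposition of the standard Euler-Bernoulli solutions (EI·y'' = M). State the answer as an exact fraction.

θ(12/5) = -26451/2000000 rad

Load 1 — uniform load w=9 kN/m over full span:
  θ_1 = -w(L³-6Lx²+4x³)/(24EI) = -9·(6³-6·6·(12/5)²+4·(12/5)³)/(24·2000) = -2997/250000 rad
Load 2 — point force P=-20 kN at a=9/2 m (b=L-a=3/2):
  θ_2 = -Pb(L²-b²-3x²)/(6LEI)  [x≤a] = -(-20)·(3/2)·(6²-(3/2)²-3·(12/5)²)/(6·6·2000) = 549/80000 rad
Load 3 — point force P=20 kN at a=3 m (b=L-a=3):
  θ_3 = -Pb(L²-b²-3x²)/(6LEI)  [x≤a] = -20·3·(6²-3²-3·(12/5)²)/(6·6·2000) = -81/10000 rad
Superposition: θ = Σ θ_i = -26451/2000000 rad ≈ -0.013225 rad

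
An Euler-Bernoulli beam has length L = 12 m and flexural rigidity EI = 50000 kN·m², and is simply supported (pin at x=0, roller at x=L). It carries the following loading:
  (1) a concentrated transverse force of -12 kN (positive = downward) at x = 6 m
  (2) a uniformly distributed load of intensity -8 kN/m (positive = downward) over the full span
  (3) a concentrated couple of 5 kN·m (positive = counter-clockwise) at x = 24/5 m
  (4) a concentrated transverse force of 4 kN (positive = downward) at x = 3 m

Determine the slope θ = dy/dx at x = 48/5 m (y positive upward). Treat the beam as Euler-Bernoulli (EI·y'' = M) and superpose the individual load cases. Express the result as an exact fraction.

θ(48/5) = -132823/12500000 rad

Load 1 — point force P=-12 kN at a=6 m (b=L-a=6):
  θ_1 = -Pa(2L²-6Lx+3x²+a²)/(6LEI)  [x>a] = -(-12)·6·(2·12²-6·12·(48/5)+3·(48/5)²+6²)/(6·12·50000) = -567/312500 rad
Load 2 — uniform load w=-8 kN/m over full span:
  θ_2 = -w(L³-6Lx²+4x³)/(24EI) = -(-8)·(12³-6·12·(48/5)²+4·(48/5)³)/(24·50000) = -3564/390625 rad
Load 3 — applied couple M₀=5 kN·m at a=24/5 m (b=L-a=36/5):
  θ_3 = (M₀x²/(2L)-M₀(x-a)+C₁)/EI  [x>a] with C₁=M₀(3b²-L²)/(6L)=4/5 = (5·(48/5)²/(2·12)-5·((48/5)-(24/5))+(4/5))/50000 = -1/12500 rad
Load 4 — point force P=4 kN at a=3 m (b=L-a=9):
  θ_4 = -Pa(2L²-6Lx+3x²+a²)/(6LEI)  [x>a] = -4·3·(2·12²-6·12·(48/5)+3·(48/5)²+3²)/(6·12·50000) = 981/2500000 rad
Superposition: θ = Σ θ_i = -132823/12500000 rad ≈ -0.010626 rad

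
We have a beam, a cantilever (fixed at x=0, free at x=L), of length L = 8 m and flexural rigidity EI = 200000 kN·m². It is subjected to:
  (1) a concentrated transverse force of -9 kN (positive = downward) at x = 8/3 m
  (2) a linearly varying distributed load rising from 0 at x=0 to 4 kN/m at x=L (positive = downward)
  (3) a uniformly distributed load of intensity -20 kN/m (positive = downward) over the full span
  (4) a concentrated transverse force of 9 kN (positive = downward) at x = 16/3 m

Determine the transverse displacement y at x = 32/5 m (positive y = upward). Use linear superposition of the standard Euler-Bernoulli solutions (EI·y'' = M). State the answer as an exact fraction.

Load 1 — point force P=-9 kN at a=8/3 m (b=L-a=16/3):
  y_1 = -Pa²(3x-a)/(6EI)  [x>a] = -(-9)·(8/3)²·(3·(32/5)-(8/3))/(6·200000) = 124/140625 m
Load 2 — triangular load w₀=4 kN/m (0→w₀ over full span):
  y_2 = (w₀Lx³/12-w₀L²x²/6-w₀x⁵/(120L))/EI = (4·8·(32/5)³/12-4·8²·(32/5)²/6-4·(32/5)⁵/(120·8))/200000 = -800768/146484375 m
Load 3 — uniform load w=-20 kN/m over full span:
  y_3 = -wx²(x²-4Lx+6L²)/(24EI) = -(-20)·(32/5)²·((32/5)²-4·8·(32/5)+6·8²)/(24·200000) = 44032/1171875 m
Load 4 — point force P=9 kN at a=16/3 m (b=L-a=8/3):
  y_4 = -Pa²(3x-a)/(6EI)  [x>a] = -9·(16/3)²·(3·(32/5)-(16/3))/(6·200000) = -416/140625 m
Superposition: y = Σ y_i = 13197196/439453125 m ≈ 0.030031 m

y(32/5) = 13197196/439453125 m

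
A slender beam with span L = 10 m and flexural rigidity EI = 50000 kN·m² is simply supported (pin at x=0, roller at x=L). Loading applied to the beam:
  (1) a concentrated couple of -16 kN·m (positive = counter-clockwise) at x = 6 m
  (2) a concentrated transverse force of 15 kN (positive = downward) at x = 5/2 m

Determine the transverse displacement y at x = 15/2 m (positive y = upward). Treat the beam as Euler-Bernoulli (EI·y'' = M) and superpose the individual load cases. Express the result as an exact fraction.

Load 1 — applied couple M₀=-16 kN·m at a=6 m (b=L-a=4):
  y_1 = (M₀x³/(6L)-M₀(x-a)²/2+C₁x)/EI  [x>a] with C₁=M₀(3b²-L²)/(6L)=208/15 = ((-16)·(15/2)³/(6·10)-(-16)·((15/2)-6)²/2+(208/15)·(15/2))/50000 = 19/100000 m
Load 2 — point force P=15 kN at a=5/2 m (b=L-a=15/2):
  y_2 = -Pa(L-x)(2Lx-a²-x²)/(6LEI)  [x>a] = -15·(5/2)·(10-(15/2))·(2·10·(15/2)-(5/2)²-(15/2)²)/(6·10·50000) = -7/2560 m
Superposition: y = Σ y_i = -4071/1600000 m ≈ -0.002544 m

y(15/2) = -4071/1600000 m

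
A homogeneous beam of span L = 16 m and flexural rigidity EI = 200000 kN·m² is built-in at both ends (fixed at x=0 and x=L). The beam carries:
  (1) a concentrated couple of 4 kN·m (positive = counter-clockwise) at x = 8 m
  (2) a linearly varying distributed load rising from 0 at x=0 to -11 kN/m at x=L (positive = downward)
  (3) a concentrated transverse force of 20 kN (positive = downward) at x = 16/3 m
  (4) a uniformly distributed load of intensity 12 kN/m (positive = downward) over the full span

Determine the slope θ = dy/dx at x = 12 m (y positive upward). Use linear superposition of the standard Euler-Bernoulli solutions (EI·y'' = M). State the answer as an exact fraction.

θ(12) = 3839/3000000 rad

Load 1 — applied couple M₀=4 kN·m at a=8 m (b=L-a=8):
  θ_1 = (R_Ax²/2 - M_Ax - M₀(x-a))/EI  [x>a] with R_A=3/8, M_A=1 = ((3/8)·12²/2 - 1·12 - 4·(12-8))/200000 = -1/200000 rad
Load 2 — triangular load w₀=-11 kN/m (0→w₀ over full span):
  θ_2 = -w₀(2x(L-x)(L-2x)(x+2L)+x²(L-x)²)/(120LEI) = -(-11)·(2·12·(16-12)·(16-2·12)·(12+2·16)+12²·(16-12)²)/(120·16·200000) = -451/500000 rad
Load 3 — point force P=20 kN at a=16/3 m (b=L-a=32/3):
  θ_3 = Pa²(L-x)(2bL-(3b+a)(L-x))/(2L³EI)  [x>a] = 20·(16/3)²·(16-12)·(2·(32/3)·16-(3·(32/3)+(16/3))·(16-12))/(2·16³·200000) = 1/3750 rad
Load 4 — uniform load w=12 kN/m over full span:
  θ_4 = -wx(L-x)(L-2x)/(12EI) = -12·12·(16-12)·(16-2·12)/(12·200000) = 6/3125 rad
Superposition: θ = Σ θ_i = 3839/3000000 rad ≈ 0.001280 rad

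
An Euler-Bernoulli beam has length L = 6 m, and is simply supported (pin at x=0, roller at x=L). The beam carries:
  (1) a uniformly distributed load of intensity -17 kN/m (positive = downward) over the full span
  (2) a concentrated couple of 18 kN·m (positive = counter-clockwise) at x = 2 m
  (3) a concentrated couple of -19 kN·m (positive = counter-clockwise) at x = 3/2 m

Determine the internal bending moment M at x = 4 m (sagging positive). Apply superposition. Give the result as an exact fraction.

Load 1 — uniform load w=-17 kN/m over full span:
  M_1 = wx(L-x)/2 = (-17)·4·(6-4)/2 = -68 kN·m
Load 2 — applied couple M₀=18 kN·m at a=2 m (b=L-a=4):
  M_2 = M₀x/L - M₀  [x>a] = 18·4/6 - 18 = -6 kN·m
Load 3 — applied couple M₀=-19 kN·m at a=3/2 m (b=L-a=9/2):
  M_3 = M₀x/L - M₀  [x>a] = (-19)·4/6 - (-19) = 19/3 kN·m
Superposition: M = Σ M_i = -203/3 kN·m ≈ -67.666667 kN·m

M(4) = -203/3 kN·m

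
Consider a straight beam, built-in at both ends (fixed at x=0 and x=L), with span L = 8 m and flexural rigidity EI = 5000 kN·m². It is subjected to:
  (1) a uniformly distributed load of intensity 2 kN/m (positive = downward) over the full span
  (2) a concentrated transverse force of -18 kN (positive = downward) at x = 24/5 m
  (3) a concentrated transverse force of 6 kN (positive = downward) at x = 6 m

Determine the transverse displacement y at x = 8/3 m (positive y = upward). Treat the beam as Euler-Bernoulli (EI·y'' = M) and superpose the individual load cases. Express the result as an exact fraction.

Load 1 — uniform load w=2 kN/m over full span:
  y_1 = -wx²(L-x)²/(24EI) = -2·(8/3)²·(8-(8/3))²/(24·5000) = -512/151875 m
Load 2 — point force P=-18 kN at a=24/5 m (b=L-a=16/5):
  y_2 = -Pb²x²(3aL-(3a+b)x)/(6L³EI)  [x≤a] = -(-18)·(16/5)²·(8/3)²·(3·(24/5)·8-(3·(24/5)+(16/5))·(8/3))/(6·8³·5000) = 4096/703125 m
Load 3 — point force P=6 kN at a=6 m (b=L-a=2):
  y_3 = -Pb²x²(3aL-(3a+b)x)/(6L³EI)  [x≤a] = -6·2²·(8/3)²·(3·6·8-(3·6+2)·(8/3))/(6·8³·5000) = -17/16875 m
Superposition: y = Σ y_i = 27467/18984375 m ≈ 0.001447 m

y(8/3) = 27467/18984375 m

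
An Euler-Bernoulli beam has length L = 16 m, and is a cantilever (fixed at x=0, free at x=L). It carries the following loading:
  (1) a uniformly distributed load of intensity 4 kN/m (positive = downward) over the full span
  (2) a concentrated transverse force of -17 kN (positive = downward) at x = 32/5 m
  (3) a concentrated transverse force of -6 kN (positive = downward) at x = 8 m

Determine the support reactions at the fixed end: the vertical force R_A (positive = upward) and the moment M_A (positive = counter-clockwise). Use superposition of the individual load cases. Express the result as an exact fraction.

R_A = 41 kN, M_A = 1776/5 kN·m

Load 1 — uniform load w=4 kN/m over full span:
  R_A = wL = 4·16 = 64 kN
  M_A = wL²/2 = 4·16²/2 = 512 kN·m
Load 2 — point force P=-17 kN at a=32/5 m (b=L-a=48/5):
  R_A = P = (-17) = -17 kN
  M_A = Pa = (-17)·(32/5) = -544/5 kN·m
Load 3 — point force P=-6 kN at a=8 m (b=L-a=8):
  R_A = P = (-6) = -6 kN
  M_A = Pa = (-6)·8 = -48 kN·m
Superposition: R_A = 41 kN, M_A = 1776/5 kN·m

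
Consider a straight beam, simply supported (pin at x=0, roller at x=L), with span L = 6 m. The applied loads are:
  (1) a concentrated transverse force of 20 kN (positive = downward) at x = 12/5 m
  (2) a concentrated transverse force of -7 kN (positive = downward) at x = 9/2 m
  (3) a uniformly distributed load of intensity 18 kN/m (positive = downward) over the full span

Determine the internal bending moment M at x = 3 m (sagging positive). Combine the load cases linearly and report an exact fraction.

Load 1 — point force P=20 kN at a=12/5 m (b=L-a=18/5):
  M_1 = Pa(L-x)/L  [x>a] = 20·(12/5)·(6-3)/6 = 24 kN·m
Load 2 — point force P=-7 kN at a=9/2 m (b=L-a=3/2):
  M_2 = Pbx/L  [x≤a] = (-7)·(3/2)·3/6 = -21/4 kN·m
Load 3 — uniform load w=18 kN/m over full span:
  M_3 = wx(L-x)/2 = 18·3·(6-3)/2 = 81 kN·m
Superposition: M = Σ M_i = 399/4 kN·m ≈ 99.750000 kN·m

M(3) = 399/4 kN·m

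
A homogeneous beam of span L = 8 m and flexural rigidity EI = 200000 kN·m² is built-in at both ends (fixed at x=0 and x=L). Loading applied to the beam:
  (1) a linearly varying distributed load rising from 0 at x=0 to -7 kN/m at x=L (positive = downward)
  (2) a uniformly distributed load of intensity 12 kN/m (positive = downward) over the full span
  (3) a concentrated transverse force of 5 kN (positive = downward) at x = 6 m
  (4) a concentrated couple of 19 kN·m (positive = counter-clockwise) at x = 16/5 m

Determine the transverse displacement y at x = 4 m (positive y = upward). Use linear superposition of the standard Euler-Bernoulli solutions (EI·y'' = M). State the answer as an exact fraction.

Load 1 — triangular load w₀=-7 kN/m (0→w₀ over full span):
  y_1 = -w₀x²(L-x)²(x+2L)/(120LEI) = -(-7)·4²·(8-4)²·(4+2·8)/(120·8·200000) = 7/37500 m
Load 2 — uniform load w=12 kN/m over full span:
  y_2 = -wx²(L-x)²/(24EI) = -12·4²·(8-4)²/(24·200000) = -2/3125 m
Load 3 — point force P=5 kN at a=6 m (b=L-a=2):
  y_3 = -Pb²x²(3aL-(3a+b)x)/(6L³EI)  [x≤a] = -5·2²·4²·(3·6·8-(3·6+2)·4)/(6·8³·200000) = -1/30000 m
Load 4 — applied couple M₀=19 kN·m at a=16/5 m (b=L-a=24/5):
  y_4 = (R_Ax³/6 - M_Ax²/2 - M₀(x-a)²/2)/EI  [x>a] with R_A=171/50, M_A=57/25 = ((171/50)·4³/6 - (57/25)·4²/2 - 19·(4-(16/5))²/2)/200000 = 19/312500 m
Superposition: y = Σ y_i = -1597/3750000 m ≈ -0.000426 m

y(4) = -1597/3750000 m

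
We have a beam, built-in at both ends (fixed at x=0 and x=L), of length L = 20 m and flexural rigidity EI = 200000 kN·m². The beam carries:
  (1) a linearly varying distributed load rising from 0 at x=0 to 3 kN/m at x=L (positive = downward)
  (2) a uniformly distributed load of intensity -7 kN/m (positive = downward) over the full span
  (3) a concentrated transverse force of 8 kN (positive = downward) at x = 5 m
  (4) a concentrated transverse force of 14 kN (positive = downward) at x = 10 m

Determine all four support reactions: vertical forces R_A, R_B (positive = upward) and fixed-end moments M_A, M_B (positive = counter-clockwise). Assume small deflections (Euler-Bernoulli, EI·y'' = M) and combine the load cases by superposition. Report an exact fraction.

Load 1 — triangular load w₀=3 kN/m (0→w₀ over full span):
  R_A = 3w₀L/20 = 3·3·20/20 = 9 kN
  M_A = w₀L²/30 = 3·20²/30 = 40 kN·m
  R_B = 7w₀L/20 = 7·3·20/20 = 21 kN
  M_B = -w₀L²/20 = -3·20²/20 = -60 kN·m
Load 2 — uniform load w=-7 kN/m over full span:
  R_A = wL/2 = (-7)·20/2 = -70 kN
  M_A = wL²/12 = (-7)·20²/12 = -700/3 kN·m
  R_B = wL/2 = (-7)·20/2 = -70 kN
  M_B = -wL²/12 = -(-7)·20²/12 = 700/3 kN·m
Load 3 — point force P=8 kN at a=5 m (b=L-a=15):
  R_A = Pb²(3a+b)/L³ = 8·15²·(3·5+15)/20³ = 27/4 kN
  M_A = Pab²/L² = 8·5·15²/20² = 45/2 kN·m
  R_B = Pa²(a+3b)/L³ = 8·5²·(5+3·15)/20³ = 5/4 kN
  M_B = -Pa²b/L² = -8·5²·15/20² = -15/2 kN·m
Load 4 — point force P=14 kN at a=10 m (b=L-a=10):
  R_A = Pb²(3a+b)/L³ = 14·10²·(3·10+10)/20³ = 7 kN
  M_A = Pab²/L² = 14·10·10²/20² = 35 kN·m
  R_B = Pa²(a+3b)/L³ = 14·10²·(10+3·10)/20³ = 7 kN
  M_B = -Pa²b/L² = -14·10²·10/20² = -35 kN·m
Superposition: R_A = -189/4 kN, M_A = -815/6 kN·m, R_B = -163/4 kN, M_B = 785/6 kN·m

R_A = -189/4 kN, M_A = -815/6 kN·m, R_B = -163/4 kN, M_B = 785/6 kN·m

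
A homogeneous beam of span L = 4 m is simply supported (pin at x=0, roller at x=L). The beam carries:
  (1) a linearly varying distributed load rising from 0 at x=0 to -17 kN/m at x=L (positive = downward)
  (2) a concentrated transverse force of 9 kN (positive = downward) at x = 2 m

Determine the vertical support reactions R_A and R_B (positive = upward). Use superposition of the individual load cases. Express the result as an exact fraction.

Load 1 — triangular load w₀=-17 kN/m (0→w₀ over full span):
  R_A = w₀L/6 = (-17)·4/6 = -34/3 kN
  R_B = w₀L/3 = (-17)·4/3 = -68/3 kN
Load 2 — point force P=9 kN at a=2 m (b=L-a=2):
  R_A = Pb/L = 9·2/4 = 9/2 kN
  R_B = Pa/L = 9·2/4 = 9/2 kN
Superposition: R_A = -41/6 kN, R_B = -109/6 kN

R_A = -41/6 kN, R_B = -109/6 kN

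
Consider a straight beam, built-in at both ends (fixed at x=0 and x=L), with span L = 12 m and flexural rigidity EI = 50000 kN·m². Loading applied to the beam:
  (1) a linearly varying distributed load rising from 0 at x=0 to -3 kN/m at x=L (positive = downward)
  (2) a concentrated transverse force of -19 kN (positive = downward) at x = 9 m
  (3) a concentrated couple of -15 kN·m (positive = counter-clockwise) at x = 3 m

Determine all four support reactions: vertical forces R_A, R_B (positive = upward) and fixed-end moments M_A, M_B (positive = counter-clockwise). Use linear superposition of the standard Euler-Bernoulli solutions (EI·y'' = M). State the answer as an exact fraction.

Load 1 — triangular load w₀=-3 kN/m (0→w₀ over full span):
  R_A = 3w₀L/20 = 3·(-3)·12/20 = -27/5 kN
  M_A = w₀L²/30 = (-3)·12²/30 = -72/5 kN·m
  R_B = 7w₀L/20 = 7·(-3)·12/20 = -63/5 kN
  M_B = -w₀L²/20 = -(-3)·12²/20 = 108/5 kN·m
Load 2 — point force P=-19 kN at a=9 m (b=L-a=3):
  R_A = Pb²(3a+b)/L³ = (-19)·3²·(3·9+3)/12³ = -95/32 kN
  M_A = Pab²/L² = (-19)·9·3²/12² = -171/16 kN·m
  R_B = Pa²(a+3b)/L³ = (-19)·9²·(9+3·3)/12³ = -513/32 kN
  M_B = -Pa²b/L² = -(-19)·9²·3/12² = 513/16 kN·m
Load 3 — applied couple M₀=-15 kN·m at a=3 m (b=L-a=9):
  R_A = 6M₀ab/L³ = 6·(-15)·3·9/12³ = -45/32 kN
  M_A = M₀b(2a-b)/L² = (-15)·9·(2·3-9)/12² = 45/16 kN·m
  R_B = -6M₀ab/L³ = -6·(-15)·3·9/12³ = 45/32 kN
  M_B = M₀a(2b-a)/L² = (-15)·3·(2·9-3)/12² = -75/16 kN·m
Superposition: R_A = -391/40 kN, M_A = -891/40 kN·m, R_B = -1089/40 kN, M_B = 1959/40 kN·m

R_A = -391/40 kN, M_A = -891/40 kN·m, R_B = -1089/40 kN, M_B = 1959/40 kN·m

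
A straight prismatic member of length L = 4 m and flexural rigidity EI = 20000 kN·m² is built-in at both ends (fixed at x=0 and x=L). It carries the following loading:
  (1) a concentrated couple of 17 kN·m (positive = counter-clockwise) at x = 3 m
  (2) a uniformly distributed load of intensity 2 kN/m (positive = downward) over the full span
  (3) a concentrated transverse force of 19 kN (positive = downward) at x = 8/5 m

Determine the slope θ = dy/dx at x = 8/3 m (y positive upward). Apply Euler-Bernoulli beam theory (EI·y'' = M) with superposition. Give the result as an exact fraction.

θ(8/3) = 149983/405000000 rad

Load 1 — applied couple M₀=17 kN·m at a=3 m (b=L-a=1):
  θ_1 = (R_Ax²/2 - M_Ax)/EI  [x≤a] with R_A=153/32, M_A=85/16 = ((153/32)·(8/3)²/2 - (85/16)·(8/3))/20000 = 17/120000 rad
Load 2 — uniform load w=2 kN/m over full span:
  θ_2 = -wx(L-x)(L-2x)/(12EI) = -2·(8/3)·(4-(8/3))·(4-2·(8/3))/(12·20000) = 2/50625 rad
Load 3 — point force P=19 kN at a=8/5 m (b=L-a=12/5):
  θ_3 = Pa²(L-x)(2bL-(3b+a)(L-x))/(2L³EI)  [x>a] = 19·(8/5)²·(4-(8/3))·(2·(12/5)·4-(3·(12/5)+(8/5))·(4-(8/3)))/(2·4³·20000) = 133/703125 rad
Superposition: θ = Σ θ_i = 149983/405000000 rad ≈ 0.000370 rad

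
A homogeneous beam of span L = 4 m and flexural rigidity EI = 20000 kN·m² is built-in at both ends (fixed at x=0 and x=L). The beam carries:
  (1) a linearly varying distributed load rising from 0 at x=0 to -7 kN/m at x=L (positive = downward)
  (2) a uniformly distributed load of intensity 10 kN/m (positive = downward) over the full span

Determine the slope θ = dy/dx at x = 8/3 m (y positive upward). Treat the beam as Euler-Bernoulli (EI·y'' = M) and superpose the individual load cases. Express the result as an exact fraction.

θ(8/3) = 101/759375 rad

Load 1 — triangular load w₀=-7 kN/m (0→w₀ over full span):
  θ_1 = -w₀(2x(L-x)(L-2x)(x+2L)+x²(L-x)²)/(120LEI) = -(-7)·(2·(8/3)·(4-(8/3))·(4-2·(8/3))·((8/3)+2·4)+(8/3)²·(4-(8/3))²)/(120·4·20000) = -49/759375 rad
Load 2 — uniform load w=10 kN/m over full span:
  θ_2 = -wx(L-x)(L-2x)/(12EI) = -10·(8/3)·(4-(8/3))·(4-2·(8/3))/(12·20000) = 2/10125 rad
Superposition: θ = Σ θ_i = 101/759375 rad ≈ 0.000133 rad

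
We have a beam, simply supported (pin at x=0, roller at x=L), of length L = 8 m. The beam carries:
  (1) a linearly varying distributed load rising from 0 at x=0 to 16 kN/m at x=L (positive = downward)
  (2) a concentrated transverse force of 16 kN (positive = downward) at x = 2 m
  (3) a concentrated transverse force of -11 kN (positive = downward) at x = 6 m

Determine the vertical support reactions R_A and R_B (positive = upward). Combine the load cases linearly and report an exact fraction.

Load 1 — triangular load w₀=16 kN/m (0→w₀ over full span):
  R_A = w₀L/6 = 16·8/6 = 64/3 kN
  R_B = w₀L/3 = 16·8/3 = 128/3 kN
Load 2 — point force P=16 kN at a=2 m (b=L-a=6):
  R_A = Pb/L = 16·6/8 = 12 kN
  R_B = Pa/L = 16·2/8 = 4 kN
Load 3 — point force P=-11 kN at a=6 m (b=L-a=2):
  R_A = Pb/L = (-11)·2/8 = -11/4 kN
  R_B = Pa/L = (-11)·6/8 = -33/4 kN
Superposition: R_A = 367/12 kN, R_B = 461/12 kN

R_A = 367/12 kN, R_B = 461/12 kN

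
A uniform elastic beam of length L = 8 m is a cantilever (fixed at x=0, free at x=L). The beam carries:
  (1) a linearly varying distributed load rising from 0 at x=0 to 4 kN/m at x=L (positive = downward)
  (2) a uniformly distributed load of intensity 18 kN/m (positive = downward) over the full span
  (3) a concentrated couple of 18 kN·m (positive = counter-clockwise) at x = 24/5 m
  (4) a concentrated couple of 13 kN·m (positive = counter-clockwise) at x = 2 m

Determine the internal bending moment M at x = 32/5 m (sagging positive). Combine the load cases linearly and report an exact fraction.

Load 1 — triangular load w₀=4 kN/m (0→w₀ over full span):
  M_1 = w₀Lx/2 - w₀L²/3 - w₀x³/(6L) = 4·8·(32/5)/2 - 4·8²/3 - 4·(32/5)³/(6·8) = -1792/375 kN·m
Load 2 — uniform load w=18 kN/m over full span:
  M_2 = -w(L-x)²/2 = -18·(8-(32/5))²/2 = -576/25 kN·m
Load 3 — applied couple M₀=18 kN·m at a=24/5 m (b=L-a=16/5):
  M_3 = 0  [x>a] = 0 kN·m
Load 4 — applied couple M₀=13 kN·m at a=2 m (b=L-a=6):
  M_4 = 0  [x>a] = 0 kN·m
Superposition: M = Σ M_i = -10432/375 kN·m ≈ -27.818667 kN·m

M(32/5) = -10432/375 kN·m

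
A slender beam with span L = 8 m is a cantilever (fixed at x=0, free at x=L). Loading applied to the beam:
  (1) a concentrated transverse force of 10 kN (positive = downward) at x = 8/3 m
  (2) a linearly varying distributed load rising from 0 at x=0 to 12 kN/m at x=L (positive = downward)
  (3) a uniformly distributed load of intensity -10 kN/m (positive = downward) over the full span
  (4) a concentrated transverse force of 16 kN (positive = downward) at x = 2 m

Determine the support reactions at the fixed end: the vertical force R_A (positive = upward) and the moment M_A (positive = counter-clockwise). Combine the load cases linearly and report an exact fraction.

R_A = -6 kN, M_A = -16/3 kN·m

Load 1 — point force P=10 kN at a=8/3 m (b=L-a=16/3):
  R_A = P = 10 kN
  M_A = Pa = 10·(8/3) = 80/3 kN·m
Load 2 — triangular load w₀=12 kN/m (0→w₀ over full span):
  R_A = w₀L/2 = 12·8/2 = 48 kN
  M_A = w₀L²/3 = 12·8²/3 = 256 kN·m
Load 3 — uniform load w=-10 kN/m over full span:
  R_A = wL = (-10)·8 = -80 kN
  M_A = wL²/2 = (-10)·8²/2 = -320 kN·m
Load 4 — point force P=16 kN at a=2 m (b=L-a=6):
  R_A = P = 16 kN
  M_A = Pa = 16·2 = 32 kN·m
Superposition: R_A = -6 kN, M_A = -16/3 kN·m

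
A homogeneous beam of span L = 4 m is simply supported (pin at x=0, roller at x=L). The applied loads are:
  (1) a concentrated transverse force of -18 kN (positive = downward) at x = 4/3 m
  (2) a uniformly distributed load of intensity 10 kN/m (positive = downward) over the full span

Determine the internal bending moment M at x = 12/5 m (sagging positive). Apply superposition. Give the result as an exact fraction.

Load 1 — point force P=-18 kN at a=4/3 m (b=L-a=8/3):
  M_1 = Pa(L-x)/L  [x>a] = (-18)·(4/3)·(4-(12/5))/4 = -48/5 kN·m
Load 2 — uniform load w=10 kN/m over full span:
  M_2 = wx(L-x)/2 = 10·(12/5)·(4-(12/5))/2 = 96/5 kN·m
Superposition: M = Σ M_i = 48/5 kN·m ≈ 9.600000 kN·m

M(12/5) = 48/5 kN·m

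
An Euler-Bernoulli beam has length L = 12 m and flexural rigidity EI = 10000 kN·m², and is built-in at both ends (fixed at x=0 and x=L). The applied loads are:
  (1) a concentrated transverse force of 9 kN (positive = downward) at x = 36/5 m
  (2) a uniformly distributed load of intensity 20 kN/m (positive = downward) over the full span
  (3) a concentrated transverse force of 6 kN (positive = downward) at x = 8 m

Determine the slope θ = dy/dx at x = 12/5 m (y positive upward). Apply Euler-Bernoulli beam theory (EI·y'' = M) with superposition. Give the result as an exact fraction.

Load 1 — point force P=9 kN at a=36/5 m (b=L-a=24/5):
  θ_1 = -Pb²x(2aL-(3a+b)x)/(2L³EI)  [x≤a] = -9·(24/5)²·(12/5)·(2·(36/5)·12-(3·(36/5)+(24/5))·(12/5))/(2·12³·10000) = -3078/1953125 rad
Load 2 — uniform load w=20 kN/m over full span:
  θ_2 = -wx(L-x)(L-2x)/(12EI) = -20·(12/5)·(12-(12/5))·(12-2·(12/5))/(12·10000) = -432/15625 rad
Load 3 — point force P=6 kN at a=8 m (b=L-a=4):
  θ_3 = -Pb²x(2aL-(3a+b)x)/(2L³EI)  [x≤a] = -6·4²·(12/5)·(2·8·12-(3·8+4)·(12/5))/(2·12³·10000) = -13/15625 rad
Superposition: θ = Σ θ_i = -58703/1953125 rad ≈ -0.030056 rad

θ(12/5) = -58703/1953125 rad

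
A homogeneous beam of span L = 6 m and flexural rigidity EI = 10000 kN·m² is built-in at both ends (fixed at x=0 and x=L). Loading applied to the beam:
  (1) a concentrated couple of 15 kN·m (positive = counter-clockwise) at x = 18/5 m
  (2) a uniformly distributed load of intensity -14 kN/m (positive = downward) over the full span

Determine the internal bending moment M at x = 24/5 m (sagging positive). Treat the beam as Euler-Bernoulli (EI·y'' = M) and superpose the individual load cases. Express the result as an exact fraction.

Load 1 — applied couple M₀=15 kN·m at a=18/5 m (b=L-a=12/5):
  M_1 = R_Ax - M_A - M₀  [x>a] with R_A=18/5, M_A=24/5 = (18/5)·(24/5) - (24/5) - 15 = -63/25 kN·m
Load 2 — uniform load w=-14 kN/m over full span:
  M_2 = wLx/2 - wL²/12 - wx²/2 = (-14)·6·(24/5)/2 - (-14)·6²/12 - (-14)·(24/5)²/2 = 42/25 kN·m
Superposition: M = Σ M_i = -21/25 kN·m ≈ -0.840000 kN·m

M(24/5) = -21/25 kN·m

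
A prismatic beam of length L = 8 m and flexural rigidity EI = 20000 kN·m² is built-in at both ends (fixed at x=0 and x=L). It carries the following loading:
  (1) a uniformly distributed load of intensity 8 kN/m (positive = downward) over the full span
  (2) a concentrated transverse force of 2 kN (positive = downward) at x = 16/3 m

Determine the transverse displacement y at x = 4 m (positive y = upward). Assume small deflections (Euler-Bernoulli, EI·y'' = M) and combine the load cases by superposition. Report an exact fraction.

y(4) = -226/50625 m

Load 1 — uniform load w=8 kN/m over full span:
  y_1 = -wx²(L-x)²/(24EI) = -8·4²·(8-4)²/(24·20000) = -8/1875 m
Load 2 — point force P=2 kN at a=16/3 m (b=L-a=8/3):
  y_2 = -Pb²x²(3aL-(3a+b)x)/(6L³EI)  [x≤a] = -2·(8/3)²·4²·(3·(16/3)·8-(3·(16/3)+(8/3))·4)/(6·8³·20000) = -2/10125 m
Superposition: y = Σ y_i = -226/50625 m ≈ -0.004464 m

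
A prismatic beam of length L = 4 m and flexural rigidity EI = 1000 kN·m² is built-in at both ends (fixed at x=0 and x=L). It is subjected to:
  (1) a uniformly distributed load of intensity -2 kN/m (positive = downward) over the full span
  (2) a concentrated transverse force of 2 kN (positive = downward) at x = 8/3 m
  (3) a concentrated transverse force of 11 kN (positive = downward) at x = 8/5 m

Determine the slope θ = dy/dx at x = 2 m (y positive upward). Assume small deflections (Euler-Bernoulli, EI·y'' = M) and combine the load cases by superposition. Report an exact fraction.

θ(2) = 469/843750 rad

Load 1 — uniform load w=-2 kN/m over full span:
  θ_1 = -wx(L-x)(L-2x)/(12EI) = -(-2)·2·(4-2)·(4-2·2)/(12·1000) = 0 rad
Load 2 — point force P=2 kN at a=8/3 m (b=L-a=4/3):
  θ_2 = -Pb²x(2aL-(3a+b)x)/(2L³EI)  [x≤a] = -2·(4/3)²·2·(2·(8/3)·4-(3·(8/3)+(4/3))·2)/(2·4³·1000) = -1/6750 rad
Load 3 — point force P=11 kN at a=8/5 m (b=L-a=12/5):
  θ_3 = Pa²(L-x)(2bL-(3b+a)(L-x))/(2L³EI)  [x>a] = 11·(8/5)²·(4-2)·(2·(12/5)·4-(3·(12/5)+(8/5))·(4-2))/(2·4³·1000) = 11/15625 rad
Superposition: θ = Σ θ_i = 469/843750 rad ≈ 0.000556 rad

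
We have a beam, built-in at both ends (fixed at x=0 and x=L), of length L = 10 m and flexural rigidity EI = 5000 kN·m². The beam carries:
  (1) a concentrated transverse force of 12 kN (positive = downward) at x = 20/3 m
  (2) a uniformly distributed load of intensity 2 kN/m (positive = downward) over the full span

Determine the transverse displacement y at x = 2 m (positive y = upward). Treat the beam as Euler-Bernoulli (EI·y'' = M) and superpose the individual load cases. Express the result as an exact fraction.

y(2) = -118/16875 m

Load 1 — point force P=12 kN at a=20/3 m (b=L-a=10/3):
  y_1 = -Pb²x²(3aL-(3a+b)x)/(6L³EI)  [x≤a] = -12·(10/3)²·2²·(3·(20/3)·10-(3·(20/3)+(10/3))·2)/(6·10³·5000) = -46/16875 m
Load 2 — uniform load w=2 kN/m over full span:
  y_2 = -wx²(L-x)²/(24EI) = -2·2²·(10-2)²/(24·5000) = -8/1875 m
Superposition: y = Σ y_i = -118/16875 m ≈ -0.006993 m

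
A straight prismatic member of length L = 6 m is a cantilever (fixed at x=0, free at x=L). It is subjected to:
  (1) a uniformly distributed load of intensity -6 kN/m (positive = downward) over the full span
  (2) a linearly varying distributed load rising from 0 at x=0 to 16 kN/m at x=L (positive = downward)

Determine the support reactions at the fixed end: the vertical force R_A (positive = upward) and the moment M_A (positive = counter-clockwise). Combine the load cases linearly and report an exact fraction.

R_A = 12 kN, M_A = 84 kN·m

Load 1 — uniform load w=-6 kN/m over full span:
  R_A = wL = (-6)·6 = -36 kN
  M_A = wL²/2 = (-6)·6²/2 = -108 kN·m
Load 2 — triangular load w₀=16 kN/m (0→w₀ over full span):
  R_A = w₀L/2 = 16·6/2 = 48 kN
  M_A = w₀L²/3 = 16·6²/3 = 192 kN·m
Superposition: R_A = 12 kN, M_A = 84 kN·m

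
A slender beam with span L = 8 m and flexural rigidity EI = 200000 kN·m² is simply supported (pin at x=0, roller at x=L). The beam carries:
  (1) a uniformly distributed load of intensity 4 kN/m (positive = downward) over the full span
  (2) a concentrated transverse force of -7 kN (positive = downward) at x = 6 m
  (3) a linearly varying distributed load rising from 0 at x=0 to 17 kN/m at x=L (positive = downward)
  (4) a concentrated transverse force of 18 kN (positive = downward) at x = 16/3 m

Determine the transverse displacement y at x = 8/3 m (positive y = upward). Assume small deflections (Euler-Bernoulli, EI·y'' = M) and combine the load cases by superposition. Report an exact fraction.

Load 1 — uniform load w=4 kN/m over full span:
  y_1 = -wx(L³-2Lx²+x³)/(24EI) = -4·(8/3)·(8³-2·8·(8/3)²+(8/3)³)/(24·200000) = -704/759375 m
Load 2 — point force P=-7 kN at a=6 m (b=L-a=2):
  y_2 = -Pbx(L²-b²-x²)/(6LEI)  [x≤a] = -(-7)·2·(8/3)·(8²-2²-(8/3)²)/(6·8·200000) = 833/4050000 m
Load 3 — triangular load w₀=17 kN/m (0→w₀ over full span):
  y_3 = -w₀x(7L⁴-10L²x²+3x⁴)/(360LEI) = -17·(8/3)·(7·8⁴-10·8²·(8/3)²+3·(8/3)⁴)/(360·8·200000) = -4352/2278125 m
Load 4 — point force P=18 kN at a=16/3 m (b=L-a=8/3):
  y_4 = -Pbx(L²-b²-x²)/(6LEI)  [x≤a] = -18·(8/3)·(8/3)·(8²-(8/3)²-(8/3)²)/(6·8·200000) = -56/84375 m
Superposition: y = Σ y_i = -120119/36450000 m ≈ -0.003295 m

y(8/3) = -120119/36450000 m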